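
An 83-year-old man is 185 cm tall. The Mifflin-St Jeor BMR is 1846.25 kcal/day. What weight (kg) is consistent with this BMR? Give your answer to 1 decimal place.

1846.25 = 10·W + 6.25(185) − 5(83) + 5
10·W = 1846.25 − 746.25 = 1100, so W = 110 kg.

110.0 kg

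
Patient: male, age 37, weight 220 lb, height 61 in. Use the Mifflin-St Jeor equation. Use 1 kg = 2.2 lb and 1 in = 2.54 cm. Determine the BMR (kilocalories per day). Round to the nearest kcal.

1788 kilocalories per day

Convert to metric: weight = 220 ÷ 2.2 = 100 kg; height = 61 × 2.54 = 154.94 cm.
Mifflin-St Jeor (male): BMR = 10(100) + 6.25(154.94) − 5(37) + 5 = 1000 + 968.375 − 185 + 5 = 1788.375 kcal/day.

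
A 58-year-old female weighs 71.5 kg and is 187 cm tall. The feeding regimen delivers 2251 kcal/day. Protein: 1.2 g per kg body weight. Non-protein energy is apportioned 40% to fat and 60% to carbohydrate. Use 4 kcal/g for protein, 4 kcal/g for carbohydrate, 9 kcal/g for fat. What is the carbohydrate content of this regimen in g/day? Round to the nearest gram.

Protein = 1.2 × 71.5 = 85.8 g → 85.8 × 4 = 343.2 kcal.
Non-protein calories = 2251 − 343.2 = 1907.8 kcal.
Fat: 40% × 1907.8 = 763.12 kcal; carbohydrate: 1144.68 kcal.
Carbohydrate: 1144.68 kcal ÷ 4 kcal/g = 286.17 g.

286 g/day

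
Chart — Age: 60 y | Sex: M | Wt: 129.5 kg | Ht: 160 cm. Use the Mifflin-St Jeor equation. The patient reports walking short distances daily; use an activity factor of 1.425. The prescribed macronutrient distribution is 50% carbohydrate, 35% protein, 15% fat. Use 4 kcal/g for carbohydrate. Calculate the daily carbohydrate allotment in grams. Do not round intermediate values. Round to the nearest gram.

356 g/day

Mifflin-St Jeor (male): BMR = 10(129.5) + 6.25(160) − 5(60) + 5 = 1295 + 1000 − 300 + 5 = 2000 kcal/day.
TEE = 2000 × 1.425 = 2850 kcal/day.
Carbohydrate energy = 50% × 2850 = 1425 kcal.
Carbohydrate = 1425 ÷ 4 kcal/g = 356.25 g.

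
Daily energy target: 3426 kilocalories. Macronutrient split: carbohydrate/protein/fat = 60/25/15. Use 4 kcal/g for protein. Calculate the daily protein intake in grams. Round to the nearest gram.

Protein energy = 25% × 3426 = 856.5 kcal.
At 4 kcal/g: 856.5 ÷ 4 = 214.125 g.

214 g/day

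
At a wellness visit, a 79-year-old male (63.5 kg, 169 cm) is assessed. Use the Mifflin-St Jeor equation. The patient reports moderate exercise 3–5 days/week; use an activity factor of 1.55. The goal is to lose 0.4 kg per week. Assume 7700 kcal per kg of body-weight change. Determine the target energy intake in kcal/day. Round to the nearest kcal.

1577 kcal/day

Mifflin-St Jeor (male): BMR = 10(63.5) + 6.25(169) − 5(79) + 5 = 635 + 1056.25 − 395 + 5 = 1301.25 kcal/day.
TEE = 1301.25 × 1.55 = 2016.9375 kcal/day.
Required daily deficit = 0.4 × 7700 ÷ 7 = 440 kcal/day.
Target intake = 2016.9375 − 440 = 1576.9375 kcal/day.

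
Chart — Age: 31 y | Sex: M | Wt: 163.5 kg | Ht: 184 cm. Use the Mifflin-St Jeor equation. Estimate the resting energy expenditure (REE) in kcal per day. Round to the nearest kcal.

Mifflin-St Jeor (male): BMR = 10(163.5) + 6.25(184) − 5(31) + 5 = 1635 + 1150 − 155 + 5 = 2635 kcal/day.

2635 kcal per day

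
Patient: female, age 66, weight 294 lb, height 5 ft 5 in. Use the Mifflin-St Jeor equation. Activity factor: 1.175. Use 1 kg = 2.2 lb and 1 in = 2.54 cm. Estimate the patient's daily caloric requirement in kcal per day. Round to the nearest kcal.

2206 kcal per day

Convert to metric: weight = 294 ÷ 2.2 = 133.6364 kg; height = (5×12 + 5) × 2.54 = 65 × 2.54 = 165.1 cm.
Mifflin-St Jeor (female): BMR = 10(133.6364) + 6.25(165.1) − 5(66) − 161 = 1336.3636 + 1031.875 − 330 − 161 = 1877.2386 kcal/day.
TEE = BMR × activity factor = 1877.2386 × 1.175 = 2205.7554 kcal/day.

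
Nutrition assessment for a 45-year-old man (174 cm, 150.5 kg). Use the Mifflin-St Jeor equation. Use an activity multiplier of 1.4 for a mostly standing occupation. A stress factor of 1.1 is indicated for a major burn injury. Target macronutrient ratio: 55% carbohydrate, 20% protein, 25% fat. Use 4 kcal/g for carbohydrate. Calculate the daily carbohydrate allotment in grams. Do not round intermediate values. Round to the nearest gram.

Mifflin-St Jeor (male): BMR = 10(150.5) + 6.25(174) − 5(45) + 5 = 1505 + 1087.5 − 225 + 5 = 2372.5 kcal/day.
TEE = 2372.5 × 1.4 = 3321.5 kcal/day.
With stress factor 1.1: 3321.5 × 1.1 = 3653.65 kcal/day.
Carbohydrate energy = 55% × 3653.65 = 2009.5075 kcal.
Carbohydrate = 2009.5075 ÷ 4 kcal/g = 502.3769 g.

502 g/day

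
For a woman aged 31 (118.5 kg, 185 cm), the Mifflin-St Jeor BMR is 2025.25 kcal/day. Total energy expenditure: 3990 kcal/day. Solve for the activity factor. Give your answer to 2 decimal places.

Activity factor = TEE ÷ BMR = 3990 ÷ 2025.25 = 1.97.

1.97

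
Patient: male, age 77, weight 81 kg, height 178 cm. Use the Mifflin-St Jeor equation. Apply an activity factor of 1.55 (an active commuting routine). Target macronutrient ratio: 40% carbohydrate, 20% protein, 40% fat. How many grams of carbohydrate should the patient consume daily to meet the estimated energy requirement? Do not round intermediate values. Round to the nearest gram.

Mifflin-St Jeor (male): BMR = 10(81) + 6.25(178) − 5(77) + 5 = 810 + 1112.5 − 385 + 5 = 1542.5 kcal/day.
TEE = 1542.5 × 1.55 = 2390.875 kcal/day.
Carbohydrate energy = 40% × 2390.875 = 956.35 kcal.
Carbohydrate = 956.35 ÷ 4 kcal/g = 239.0875 g.

239 g/day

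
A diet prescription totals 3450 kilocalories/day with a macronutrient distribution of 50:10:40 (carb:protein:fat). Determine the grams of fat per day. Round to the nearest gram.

Fat energy = 40% × 3450 = 1380 kcal.
At 9 kcal/g: 1380 ÷ 9 = 153.3333 g.

153 g/day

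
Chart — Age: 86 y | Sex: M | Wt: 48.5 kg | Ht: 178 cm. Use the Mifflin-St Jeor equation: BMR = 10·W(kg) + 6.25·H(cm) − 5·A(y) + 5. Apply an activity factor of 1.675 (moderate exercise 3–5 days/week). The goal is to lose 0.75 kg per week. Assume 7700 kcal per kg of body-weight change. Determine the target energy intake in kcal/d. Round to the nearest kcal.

1139 kcal/d

Mifflin-St Jeor (male): BMR = 10(48.5) + 6.25(178) − 5(86) + 5 = 485 + 1112.5 − 430 + 5 = 1172.5 kcal/day.
TEE = 1172.5 × 1.675 = 1963.9375 kcal/day.
Required daily deficit = 0.75 × 7700 ÷ 7 = 825 kcal/day.
Target intake = 1963.9375 − 825 = 1138.9375 kcal/day.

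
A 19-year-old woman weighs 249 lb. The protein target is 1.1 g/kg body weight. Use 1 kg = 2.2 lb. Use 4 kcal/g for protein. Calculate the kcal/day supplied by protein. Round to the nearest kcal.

498 kcal/day

Weight in kg = 249 ÷ 2.2 = 113.1818 kg.
Protein = 1.1 g/kg × 113.1818 kg = 124.5 g/day.
Protein energy = 124.5 g × 4 kcal/g = 498 kcal/day.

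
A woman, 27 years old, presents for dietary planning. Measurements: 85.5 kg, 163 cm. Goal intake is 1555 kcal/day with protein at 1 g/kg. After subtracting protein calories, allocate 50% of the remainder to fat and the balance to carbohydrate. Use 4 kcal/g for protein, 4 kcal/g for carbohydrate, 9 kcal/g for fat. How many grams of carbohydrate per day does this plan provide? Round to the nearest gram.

Protein = 1 × 85.5 = 85.5 g → 85.5 × 4 = 342 kcal.
Non-protein calories = 1555 − 342 = 1213 kcal.
Fat: 50% × 1213 = 606.5 kcal; carbohydrate: 606.5 kcal.
Carbohydrate: 606.5 kcal ÷ 4 kcal/g = 151.625 g.

152 g/day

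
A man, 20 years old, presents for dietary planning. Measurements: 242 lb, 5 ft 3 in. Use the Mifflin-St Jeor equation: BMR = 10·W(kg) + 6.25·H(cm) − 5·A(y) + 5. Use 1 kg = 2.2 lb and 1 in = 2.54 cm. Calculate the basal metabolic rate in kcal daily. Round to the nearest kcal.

Convert to metric: weight = 242 ÷ 2.2 = 110 kg; height = (5×12 + 3) × 2.54 = 63 × 2.54 = 160.02 cm.
Mifflin-St Jeor (male): BMR = 10(110) + 6.25(160.02) − 5(20) + 5 = 1100 + 1000.125 − 100 + 5 = 2005.125 kcal/day.

2005 kcal daily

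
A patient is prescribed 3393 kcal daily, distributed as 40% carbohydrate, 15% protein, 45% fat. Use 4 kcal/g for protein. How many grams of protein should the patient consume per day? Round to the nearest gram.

127 g/day

Protein energy = 15% × 3393 = 508.95 kcal.
At 4 kcal/g: 508.95 ÷ 4 = 127.2375 g.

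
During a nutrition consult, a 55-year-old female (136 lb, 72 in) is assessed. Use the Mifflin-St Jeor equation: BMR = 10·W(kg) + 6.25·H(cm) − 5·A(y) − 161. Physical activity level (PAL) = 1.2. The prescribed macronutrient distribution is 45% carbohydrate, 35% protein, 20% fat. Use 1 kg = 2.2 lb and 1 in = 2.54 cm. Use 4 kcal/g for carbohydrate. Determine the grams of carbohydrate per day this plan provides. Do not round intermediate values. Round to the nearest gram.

Convert to metric: weight = 136 ÷ 2.2 = 61.8182 kg; height = 72 × 2.54 = 182.88 cm.
Mifflin-St Jeor (female): BMR = 10(61.8182) + 6.25(182.88) − 5(55) − 161 = 618.1818 + 1143 − 275 − 161 = 1325.1818 kcal/day.
TEE = 1325.1818 × 1.2 = 1590.2182 kcal/day.
Carbohydrate energy = 45% × 1590.2182 = 715.5982 kcal.
Carbohydrate = 715.5982 ÷ 4 kcal/g = 178.8995 g.

179 g/day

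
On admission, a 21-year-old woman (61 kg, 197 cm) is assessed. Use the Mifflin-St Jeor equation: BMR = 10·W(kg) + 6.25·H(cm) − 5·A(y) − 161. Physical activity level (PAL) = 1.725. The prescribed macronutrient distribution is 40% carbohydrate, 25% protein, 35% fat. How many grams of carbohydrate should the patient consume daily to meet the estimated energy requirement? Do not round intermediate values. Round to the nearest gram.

272 g/day

Mifflin-St Jeor (female): BMR = 10(61) + 6.25(197) − 5(21) − 161 = 610 + 1231.25 − 105 − 161 = 1575.25 kcal/day.
TEE = 1575.25 × 1.725 = 2717.3063 kcal/day.
Carbohydrate energy = 40% × 2717.3063 = 1086.9225 kcal.
Carbohydrate = 1086.9225 ÷ 4 kcal/g = 271.7306 g.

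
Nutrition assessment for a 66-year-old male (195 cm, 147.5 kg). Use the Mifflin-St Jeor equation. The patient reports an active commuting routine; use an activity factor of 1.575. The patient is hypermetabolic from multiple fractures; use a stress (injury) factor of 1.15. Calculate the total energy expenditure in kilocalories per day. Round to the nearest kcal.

4290 kilocalories per day

Mifflin-St Jeor (male): BMR = 10(147.5) + 6.25(195) − 5(66) + 5 = 1475 + 1218.75 − 330 + 5 = 2368.75 kcal/day.
TEE = BMR × activity factor = 2368.75 × 1.575 = 3730.7813 kcal/day.
Apply stress factor: 3730.7813 × 1.15 = 4290.3984 kcal/day.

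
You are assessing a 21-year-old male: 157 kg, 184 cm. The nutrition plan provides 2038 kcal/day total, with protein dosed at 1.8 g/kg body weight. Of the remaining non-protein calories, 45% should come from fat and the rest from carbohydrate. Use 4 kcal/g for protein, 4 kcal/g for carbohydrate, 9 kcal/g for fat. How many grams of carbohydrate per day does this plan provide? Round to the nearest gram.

Protein = 1.8 × 157 = 282.6 g → 282.6 × 4 = 1130.4 kcal.
Non-protein calories = 2038 − 1130.4 = 907.6 kcal.
Fat: 45% × 907.6 = 408.42 kcal; carbohydrate: 499.18 kcal.
Carbohydrate: 499.18 kcal ÷ 4 kcal/g = 124.795 g.

125 g/day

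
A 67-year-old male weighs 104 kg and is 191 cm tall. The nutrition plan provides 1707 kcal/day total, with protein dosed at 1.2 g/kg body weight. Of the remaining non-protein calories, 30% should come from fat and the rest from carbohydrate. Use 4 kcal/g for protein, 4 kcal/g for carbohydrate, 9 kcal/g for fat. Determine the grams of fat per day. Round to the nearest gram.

40 g/day

Protein = 1.2 × 104 = 124.8 g → 124.8 × 4 = 499.2 kcal.
Non-protein calories = 1707 − 499.2 = 1207.8 kcal.
Fat: 30% × 1207.8 = 362.34 kcal; carbohydrate: 845.46 kcal.
Fat: 362.34 kcal ÷ 9 kcal/g = 40.26 g.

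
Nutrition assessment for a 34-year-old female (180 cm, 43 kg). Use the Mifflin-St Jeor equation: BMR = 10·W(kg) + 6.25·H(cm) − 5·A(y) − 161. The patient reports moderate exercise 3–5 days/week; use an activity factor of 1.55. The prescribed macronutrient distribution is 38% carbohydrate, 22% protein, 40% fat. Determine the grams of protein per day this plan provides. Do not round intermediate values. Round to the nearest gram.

104 g/day

Mifflin-St Jeor (female): BMR = 10(43) + 6.25(180) − 5(34) − 161 = 430 + 1125 − 170 − 161 = 1224 kcal/day.
TEE = 1224 × 1.55 = 1897.2 kcal/day.
Protein energy = 22% × 1897.2 = 417.384 kcal.
Protein = 417.384 ÷ 4 kcal/g = 104.346 g.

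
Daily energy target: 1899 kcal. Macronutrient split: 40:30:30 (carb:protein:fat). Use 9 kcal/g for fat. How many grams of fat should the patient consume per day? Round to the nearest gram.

63 g/day

Fat energy = 30% × 1899 = 569.7 kcal.
At 9 kcal/g: 569.7 ÷ 9 = 63.3 g.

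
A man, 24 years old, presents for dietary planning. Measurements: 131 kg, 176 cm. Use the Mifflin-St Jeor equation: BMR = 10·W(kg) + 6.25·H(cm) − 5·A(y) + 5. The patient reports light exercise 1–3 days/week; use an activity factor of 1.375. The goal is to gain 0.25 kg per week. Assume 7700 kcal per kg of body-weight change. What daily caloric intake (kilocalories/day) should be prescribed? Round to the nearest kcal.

3431 kilocalories/day

Mifflin-St Jeor (male): BMR = 10(131) + 6.25(176) − 5(24) + 5 = 1310 + 1100 − 120 + 5 = 2295 kcal/day.
TEE = 2295 × 1.375 = 3155.625 kcal/day.
Required daily surplus = 0.25 × 7700 ÷ 7 = 275 kcal/day.
Target intake = 3155.625 + 275 = 3430.625 kcal/day.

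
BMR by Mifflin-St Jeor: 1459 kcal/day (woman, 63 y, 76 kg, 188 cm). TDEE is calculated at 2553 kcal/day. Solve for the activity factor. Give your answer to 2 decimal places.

Activity factor = TEE ÷ BMR = 2553 ÷ 1459 = 1.75.

1.75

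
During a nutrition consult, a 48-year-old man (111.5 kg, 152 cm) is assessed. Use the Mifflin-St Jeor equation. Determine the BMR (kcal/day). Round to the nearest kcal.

Mifflin-St Jeor (male): BMR = 10(111.5) + 6.25(152) − 5(48) + 5 = 1115 + 950 − 240 + 5 = 1830 kcal/day.

1830 kcal/day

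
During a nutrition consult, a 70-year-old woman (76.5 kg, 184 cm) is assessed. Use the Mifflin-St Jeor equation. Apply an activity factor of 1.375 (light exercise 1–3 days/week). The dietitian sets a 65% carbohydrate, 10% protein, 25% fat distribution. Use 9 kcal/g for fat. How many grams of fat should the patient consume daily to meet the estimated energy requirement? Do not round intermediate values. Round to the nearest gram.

Mifflin-St Jeor (female): BMR = 10(76.5) + 6.25(184) − 5(70) − 161 = 765 + 1150 − 350 − 161 = 1404 kcal/day.
TEE = 1404 × 1.375 = 1930.5 kcal/day.
Fat energy = 25% × 1930.5 = 482.625 kcal.
Fat = 482.625 ÷ 9 kcal/g = 53.625 g.

54 g/day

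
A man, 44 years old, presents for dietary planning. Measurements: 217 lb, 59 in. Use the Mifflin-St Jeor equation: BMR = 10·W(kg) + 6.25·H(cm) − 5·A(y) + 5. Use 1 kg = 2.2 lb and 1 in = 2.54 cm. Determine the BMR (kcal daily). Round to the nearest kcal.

Convert to metric: weight = 217 ÷ 2.2 = 98.6364 kg; height = 59 × 2.54 = 149.86 cm.
Mifflin-St Jeor (male): BMR = 10(98.6364) + 6.25(149.86) − 5(44) + 5 = 986.3636 + 936.625 − 220 + 5 = 1707.9886 kcal/day.

1708 kcal daily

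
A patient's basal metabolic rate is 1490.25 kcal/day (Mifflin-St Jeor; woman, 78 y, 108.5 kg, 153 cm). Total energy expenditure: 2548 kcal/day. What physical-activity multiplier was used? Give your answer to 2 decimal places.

1.71

Activity factor = TEE ÷ BMR = 2548 ÷ 1490.25 = 1.71.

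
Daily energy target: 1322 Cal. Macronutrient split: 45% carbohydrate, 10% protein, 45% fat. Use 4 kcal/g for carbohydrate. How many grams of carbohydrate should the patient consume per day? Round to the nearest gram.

Carbohydrate energy = 45% × 1322 = 594.9 kcal.
At 4 kcal/g: 594.9 ÷ 4 = 148.725 g.

149 g/day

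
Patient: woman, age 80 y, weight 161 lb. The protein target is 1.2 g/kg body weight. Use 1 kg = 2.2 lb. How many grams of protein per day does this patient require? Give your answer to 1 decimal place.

Weight in kg = 161 ÷ 2.2 = 73.1818 kg.
Protein = 1.2 g/kg × 73.1818 kg = 87.8182 g/day.

87.8 g/day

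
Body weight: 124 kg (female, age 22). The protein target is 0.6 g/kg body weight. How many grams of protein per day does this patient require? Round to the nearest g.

74 g/day

Protein = 0.6 g/kg × 124 kg = 74.4 g/day.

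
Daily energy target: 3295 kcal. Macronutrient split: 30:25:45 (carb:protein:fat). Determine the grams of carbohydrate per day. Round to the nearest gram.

247 g/day

Carbohydrate energy = 30% × 3295 = 988.5 kcal.
At 4 kcal/g: 988.5 ÷ 4 = 247.125 g.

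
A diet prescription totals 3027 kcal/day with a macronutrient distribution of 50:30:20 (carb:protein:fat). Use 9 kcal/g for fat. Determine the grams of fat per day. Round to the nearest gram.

67 g/day

Fat energy = 20% × 3027 = 605.4 kcal.
At 9 kcal/g: 605.4 ÷ 9 = 67.2667 g.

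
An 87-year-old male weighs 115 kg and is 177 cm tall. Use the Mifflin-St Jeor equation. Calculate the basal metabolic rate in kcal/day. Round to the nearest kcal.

1826 kcal/day

Mifflin-St Jeor (male): BMR = 10(115) + 6.25(177) − 5(87) + 5 = 1150 + 1106.25 − 435 + 5 = 1826.25 kcal/day.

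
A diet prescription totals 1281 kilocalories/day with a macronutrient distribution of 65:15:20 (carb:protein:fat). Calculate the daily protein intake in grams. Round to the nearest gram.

Protein energy = 15% × 1281 = 192.15 kcal.
At 4 kcal/g: 192.15 ÷ 4 = 48.0375 g.

48 g/day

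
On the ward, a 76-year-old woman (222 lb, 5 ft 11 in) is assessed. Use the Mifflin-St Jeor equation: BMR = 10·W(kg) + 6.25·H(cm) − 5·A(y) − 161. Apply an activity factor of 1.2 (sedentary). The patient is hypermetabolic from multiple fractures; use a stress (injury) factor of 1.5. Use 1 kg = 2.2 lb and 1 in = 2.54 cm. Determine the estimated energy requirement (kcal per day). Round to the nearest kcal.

2871 kcal per day

Convert to metric: weight = 222 ÷ 2.2 = 100.9091 kg; height = (5×12 + 11) × 2.54 = 71 × 2.54 = 180.34 cm.
Mifflin-St Jeor (female): BMR = 10(100.9091) + 6.25(180.34) − 5(76) − 161 = 1009.0909 + 1127.125 − 380 − 161 = 1595.2159 kcal/day.
TEE = BMR × activity factor = 1595.2159 × 1.2 = 1914.2591 kcal/day.
Apply stress factor: 1914.2591 × 1.5 = 2871.3886 kcal/day.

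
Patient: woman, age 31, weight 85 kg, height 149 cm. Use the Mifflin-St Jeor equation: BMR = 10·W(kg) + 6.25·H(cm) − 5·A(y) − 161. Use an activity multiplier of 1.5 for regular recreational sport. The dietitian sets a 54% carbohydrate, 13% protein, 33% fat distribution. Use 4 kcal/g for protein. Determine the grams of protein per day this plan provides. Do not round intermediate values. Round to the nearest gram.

Mifflin-St Jeor (female): BMR = 10(85) + 6.25(149) − 5(31) − 161 = 850 + 931.25 − 155 − 161 = 1465.25 kcal/day.
TEE = 1465.25 × 1.5 = 2197.875 kcal/day.
Protein energy = 13% × 2197.875 = 285.7238 kcal.
Protein = 285.7238 ÷ 4 kcal/g = 71.4309 g.

71 g/day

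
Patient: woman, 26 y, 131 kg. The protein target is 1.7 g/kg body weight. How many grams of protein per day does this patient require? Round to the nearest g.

Protein = 1.7 g/kg × 131 kg = 222.7 g/day.

223 g/day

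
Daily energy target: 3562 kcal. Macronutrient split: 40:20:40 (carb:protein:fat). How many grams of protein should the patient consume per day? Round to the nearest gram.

178 g/day

Protein energy = 20% × 3562 = 712.4 kcal.
At 4 kcal/g: 712.4 ÷ 4 = 178.1 g.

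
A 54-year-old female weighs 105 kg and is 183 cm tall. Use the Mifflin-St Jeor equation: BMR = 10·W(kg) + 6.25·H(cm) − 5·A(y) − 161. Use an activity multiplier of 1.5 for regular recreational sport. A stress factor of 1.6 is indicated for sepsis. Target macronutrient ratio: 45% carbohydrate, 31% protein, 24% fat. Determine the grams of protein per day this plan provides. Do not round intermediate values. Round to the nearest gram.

Mifflin-St Jeor (female): BMR = 10(105) + 6.25(183) − 5(54) − 161 = 1050 + 1143.75 − 270 − 161 = 1762.75 kcal/day.
TEE = 1762.75 × 1.5 = 2644.125 kcal/day.
With stress factor 1.6: 2644.125 × 1.6 = 4230.6 kcal/day.
Protein energy = 31% × 4230.6 = 1311.486 kcal.
Protein = 1311.486 ÷ 4 kcal/g = 327.8715 g.

328 g/day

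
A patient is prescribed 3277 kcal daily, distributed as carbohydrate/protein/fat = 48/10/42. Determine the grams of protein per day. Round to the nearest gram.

Protein energy = 10% × 3277 = 327.7 kcal.
At 4 kcal/g: 327.7 ÷ 4 = 81.925 g.

82 g/day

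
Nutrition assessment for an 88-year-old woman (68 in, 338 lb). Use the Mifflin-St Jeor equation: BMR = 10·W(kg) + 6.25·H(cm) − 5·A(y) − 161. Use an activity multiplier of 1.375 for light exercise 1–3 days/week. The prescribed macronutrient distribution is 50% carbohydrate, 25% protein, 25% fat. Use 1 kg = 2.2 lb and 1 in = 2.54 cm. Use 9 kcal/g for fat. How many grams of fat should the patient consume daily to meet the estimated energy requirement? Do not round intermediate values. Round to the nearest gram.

77 g/day

Convert to metric: weight = 338 ÷ 2.2 = 153.6364 kg; height = 68 × 2.54 = 172.72 cm.
Mifflin-St Jeor (female): BMR = 10(153.6364) + 6.25(172.72) − 5(88) − 161 = 1536.3636 + 1079.5 − 440 − 161 = 2014.8636 kcal/day.
TEE = 2014.8636 × 1.375 = 2770.4375 kcal/day.
Fat energy = 25% × 2770.4375 = 692.6094 kcal.
Fat = 692.6094 ÷ 9 kcal/g = 76.9566 g.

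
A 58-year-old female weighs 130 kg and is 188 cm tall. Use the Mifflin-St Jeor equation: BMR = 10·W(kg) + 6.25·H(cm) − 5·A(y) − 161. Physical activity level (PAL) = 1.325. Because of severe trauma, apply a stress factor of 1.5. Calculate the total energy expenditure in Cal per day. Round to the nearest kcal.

Mifflin-St Jeor (female): BMR = 10(130) + 6.25(188) − 5(58) − 161 = 1300 + 1175 − 290 − 161 = 2024 kcal/day.
TEE = BMR × activity factor = 2024 × 1.325 = 2681.8 kcal/day.
Apply stress factor: 2681.8 × 1.5 = 4022.7 kcal/day.

4023 Cal per day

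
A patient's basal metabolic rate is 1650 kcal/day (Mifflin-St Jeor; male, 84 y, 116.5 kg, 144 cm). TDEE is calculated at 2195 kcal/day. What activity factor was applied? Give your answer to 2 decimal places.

1.33

Activity factor = TEE ÷ BMR = 2195 ÷ 1650 = 1.33.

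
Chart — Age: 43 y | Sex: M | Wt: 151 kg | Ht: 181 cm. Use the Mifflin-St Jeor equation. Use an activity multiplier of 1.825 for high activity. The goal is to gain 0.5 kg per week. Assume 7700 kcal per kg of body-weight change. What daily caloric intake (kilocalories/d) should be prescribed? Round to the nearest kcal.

4987 kilocalories/d

Mifflin-St Jeor (male): BMR = 10(151) + 6.25(181) − 5(43) + 5 = 1510 + 1131.25 − 215 + 5 = 2431.25 kcal/day.
TEE = 2431.25 × 1.825 = 4437.0313 kcal/day.
Required daily surplus = 0.5 × 7700 ÷ 7 = 550 kcal/day.
Target intake = 4437.0313 + 550 = 4987.0313 kcal/day.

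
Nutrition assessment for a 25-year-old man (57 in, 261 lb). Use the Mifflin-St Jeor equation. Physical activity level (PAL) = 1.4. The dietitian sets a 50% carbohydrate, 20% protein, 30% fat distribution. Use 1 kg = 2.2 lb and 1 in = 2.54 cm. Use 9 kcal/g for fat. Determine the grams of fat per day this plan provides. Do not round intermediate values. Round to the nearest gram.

Convert to metric: weight = 261 ÷ 2.2 = 118.6364 kg; height = 57 × 2.54 = 144.78 cm.
Mifflin-St Jeor (male): BMR = 10(118.6364) + 6.25(144.78) − 5(25) + 5 = 1186.3636 + 904.875 − 125 + 5 = 1971.2386 kcal/day.
TEE = 1971.2386 × 1.4 = 2759.7341 kcal/day.
Fat energy = 30% × 2759.7341 = 827.9202 kcal.
Fat = 827.9202 ÷ 9 kcal/g = 91.9911 g.

92 g/day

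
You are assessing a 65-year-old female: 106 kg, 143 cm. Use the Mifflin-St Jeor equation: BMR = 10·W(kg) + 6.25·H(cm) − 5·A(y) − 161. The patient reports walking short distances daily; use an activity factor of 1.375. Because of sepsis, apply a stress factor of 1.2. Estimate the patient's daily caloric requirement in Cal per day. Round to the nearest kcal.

2422 Cal per day

Mifflin-St Jeor (female): BMR = 10(106) + 6.25(143) − 5(65) − 161 = 1060 + 893.75 − 325 − 161 = 1467.75 kcal/day.
TEE = BMR × activity factor = 1467.75 × 1.375 = 2018.1563 kcal/day.
Apply stress factor: 2018.1563 × 1.2 = 2421.7875 kcal/day.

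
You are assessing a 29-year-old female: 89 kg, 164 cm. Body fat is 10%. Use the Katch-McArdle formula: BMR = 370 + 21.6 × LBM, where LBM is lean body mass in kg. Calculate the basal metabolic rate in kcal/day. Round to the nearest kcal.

LBM = 89 × (1 − 0.1) = 80.1 kg. Katch-McArdle: BMR = 370 + 21.6 × 80.1 = 2100.16 kcal/day.

2100 kcal/day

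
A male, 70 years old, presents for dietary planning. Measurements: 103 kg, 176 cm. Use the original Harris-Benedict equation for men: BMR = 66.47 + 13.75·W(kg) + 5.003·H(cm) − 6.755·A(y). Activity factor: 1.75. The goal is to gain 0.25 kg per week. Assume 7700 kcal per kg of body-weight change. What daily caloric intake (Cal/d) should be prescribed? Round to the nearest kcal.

Harris-Benedict: BMR = 66.47 + 13.75(103) + 5.003(176) − 6.755(70) = 1890.398 kcal/day.
TEE = 1890.398 × 1.75 = 3308.1965 kcal/day.
Required daily surplus = 0.25 × 7700 ÷ 7 = 275 kcal/day.
Target intake = 3308.1965 + 275 = 3583.1965 kcal/day.

3583 Cal/d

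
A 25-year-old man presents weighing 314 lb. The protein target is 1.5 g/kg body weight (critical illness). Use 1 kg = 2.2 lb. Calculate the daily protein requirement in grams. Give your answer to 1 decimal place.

Weight in kg = 314 ÷ 2.2 = 142.7273 kg.
Protein = 1.5 g/kg × 142.7273 kg = 214.0909 g/day.

214.1 g/day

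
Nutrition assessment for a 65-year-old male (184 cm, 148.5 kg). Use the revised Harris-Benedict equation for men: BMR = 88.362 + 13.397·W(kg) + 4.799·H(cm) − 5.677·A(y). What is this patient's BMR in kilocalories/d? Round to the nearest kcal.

2592 kilocalories/d

Harris-Benedict: BMR = 88.362 + 13.397(148.5) + 4.799(184) − 5.677(65) = 2591.8275 kcal/day.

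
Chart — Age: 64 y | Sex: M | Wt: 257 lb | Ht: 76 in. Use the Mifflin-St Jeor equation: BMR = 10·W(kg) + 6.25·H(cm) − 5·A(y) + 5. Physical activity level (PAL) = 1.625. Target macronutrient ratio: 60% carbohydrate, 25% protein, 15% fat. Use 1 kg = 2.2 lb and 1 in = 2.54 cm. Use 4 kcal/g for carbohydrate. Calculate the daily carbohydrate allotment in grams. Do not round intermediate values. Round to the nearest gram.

502 g/day

Convert to metric: weight = 257 ÷ 2.2 = 116.8182 kg; height = 76 × 2.54 = 193.04 cm.
Mifflin-St Jeor (male): BMR = 10(116.8182) + 6.25(193.04) − 5(64) + 5 = 1168.1818 + 1206.5 − 320 + 5 = 2059.6818 kcal/day.
TEE = 2059.6818 × 1.625 = 3346.983 kcal/day.
Carbohydrate energy = 60% × 3346.983 = 2008.1898 kcal.
Carbohydrate = 2008.1898 ÷ 4 kcal/g = 502.0474 g.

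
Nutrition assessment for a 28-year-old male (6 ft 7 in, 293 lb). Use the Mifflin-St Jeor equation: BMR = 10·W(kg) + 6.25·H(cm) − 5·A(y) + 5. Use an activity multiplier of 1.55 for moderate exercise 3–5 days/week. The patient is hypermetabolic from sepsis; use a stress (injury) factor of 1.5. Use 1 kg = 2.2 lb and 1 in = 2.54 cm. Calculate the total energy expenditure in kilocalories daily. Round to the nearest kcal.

Convert to metric: weight = 293 ÷ 2.2 = 133.1818 kg; height = (6×12 + 7) × 2.54 = 79 × 2.54 = 200.66 cm.
Mifflin-St Jeor (male): BMR = 10(133.1818) + 6.25(200.66) − 5(28) + 5 = 1331.8182 + 1254.125 − 140 + 5 = 2450.9432 kcal/day.
TEE = BMR × activity factor = 2450.9432 × 1.55 = 3798.9619 kcal/day.
Apply stress factor: 3798.9619 × 1.5 = 5698.4429 kcal/day.

5698 kilocalories daily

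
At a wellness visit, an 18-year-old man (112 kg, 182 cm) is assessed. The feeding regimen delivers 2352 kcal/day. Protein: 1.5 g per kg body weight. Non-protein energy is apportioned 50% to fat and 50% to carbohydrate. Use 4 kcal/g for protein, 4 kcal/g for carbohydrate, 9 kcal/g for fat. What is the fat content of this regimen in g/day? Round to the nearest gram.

93 g/day

Protein = 1.5 × 112 = 168 g → 168 × 4 = 672 kcal.
Non-protein calories = 2352 − 672 = 1680 kcal.
Fat: 50% × 1680 = 840 kcal; carbohydrate: 840 kcal.
Fat: 840 kcal ÷ 9 kcal/g = 93.3333 g.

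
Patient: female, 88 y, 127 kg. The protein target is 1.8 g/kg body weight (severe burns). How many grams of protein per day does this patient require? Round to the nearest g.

229 g/day

Protein = 1.8 g/kg × 127 kg = 228.6 g/day.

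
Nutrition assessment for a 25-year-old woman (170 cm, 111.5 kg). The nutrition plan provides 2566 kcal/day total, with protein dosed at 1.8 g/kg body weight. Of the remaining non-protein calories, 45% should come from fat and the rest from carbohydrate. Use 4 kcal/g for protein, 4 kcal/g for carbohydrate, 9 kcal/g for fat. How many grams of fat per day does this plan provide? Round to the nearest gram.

88 g/day

Protein = 1.8 × 111.5 = 200.7 g → 200.7 × 4 = 802.8 kcal.
Non-protein calories = 2566 − 802.8 = 1763.2 kcal.
Fat: 45% × 1763.2 = 793.44 kcal; carbohydrate: 969.76 kcal.
Fat: 793.44 kcal ÷ 9 kcal/g = 88.16 g.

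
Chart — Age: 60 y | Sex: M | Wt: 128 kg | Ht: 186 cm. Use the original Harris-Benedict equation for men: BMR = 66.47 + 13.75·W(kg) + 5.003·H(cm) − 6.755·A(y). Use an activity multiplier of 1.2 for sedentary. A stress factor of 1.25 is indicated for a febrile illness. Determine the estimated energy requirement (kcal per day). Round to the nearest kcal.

Harris-Benedict: BMR = 66.47 + 13.75(128) + 5.003(186) − 6.755(60) = 2351.728 kcal/day.
TEE = BMR × activity factor = 2351.728 × 1.2 = 2822.0736 kcal/day.
Apply stress factor: 2822.0736 × 1.25 = 3527.592 kcal/day.

3528 kcal per day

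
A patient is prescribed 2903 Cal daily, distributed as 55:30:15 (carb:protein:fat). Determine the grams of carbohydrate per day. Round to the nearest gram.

399 g/day

Carbohydrate energy = 55% × 2903 = 1596.65 kcal.
At 4 kcal/g: 1596.65 ÷ 4 = 399.1625 g.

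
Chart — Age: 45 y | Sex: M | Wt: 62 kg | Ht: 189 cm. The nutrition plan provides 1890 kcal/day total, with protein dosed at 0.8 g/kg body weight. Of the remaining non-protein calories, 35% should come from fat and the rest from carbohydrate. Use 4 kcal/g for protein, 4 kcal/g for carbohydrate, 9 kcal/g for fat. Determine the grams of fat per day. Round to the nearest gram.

66 g/day

Protein = 0.8 × 62 = 49.6 g → 49.6 × 4 = 198.4 kcal.
Non-protein calories = 1890 − 198.4 = 1691.6 kcal.
Fat: 35% × 1691.6 = 592.06 kcal; carbohydrate: 1099.54 kcal.
Fat: 592.06 kcal ÷ 9 kcal/g = 65.7844 g.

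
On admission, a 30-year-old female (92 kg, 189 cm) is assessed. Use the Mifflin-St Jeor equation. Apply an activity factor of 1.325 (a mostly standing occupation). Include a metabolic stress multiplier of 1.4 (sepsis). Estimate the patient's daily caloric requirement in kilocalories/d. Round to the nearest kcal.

Mifflin-St Jeor (female): BMR = 10(92) + 6.25(189) − 5(30) − 161 = 920 + 1181.25 − 150 − 161 = 1790.25 kcal/day.
TEE = BMR × activity factor = 1790.25 × 1.325 = 2372.0813 kcal/day.
Apply stress factor: 2372.0813 × 1.4 = 3320.9138 kcal/day.

3321 kilocalories/d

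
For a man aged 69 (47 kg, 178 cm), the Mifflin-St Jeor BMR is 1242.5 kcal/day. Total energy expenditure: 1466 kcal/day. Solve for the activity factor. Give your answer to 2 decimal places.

1.18

Activity factor = TEE ÷ BMR = 1466 ÷ 1242.5 = 1.18.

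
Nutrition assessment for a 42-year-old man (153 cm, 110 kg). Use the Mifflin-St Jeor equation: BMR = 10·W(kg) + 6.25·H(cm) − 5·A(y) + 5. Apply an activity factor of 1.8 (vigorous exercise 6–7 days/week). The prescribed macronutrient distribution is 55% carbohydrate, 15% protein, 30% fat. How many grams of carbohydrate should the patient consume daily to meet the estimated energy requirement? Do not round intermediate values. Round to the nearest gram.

458 g/day

Mifflin-St Jeor (male): BMR = 10(110) + 6.25(153) − 5(42) + 5 = 1100 + 956.25 − 210 + 5 = 1851.25 kcal/day.
TEE = 1851.25 × 1.8 = 3332.25 kcal/day.
Carbohydrate energy = 55% × 3332.25 = 1832.7375 kcal.
Carbohydrate = 1832.7375 ÷ 4 kcal/g = 458.1844 g.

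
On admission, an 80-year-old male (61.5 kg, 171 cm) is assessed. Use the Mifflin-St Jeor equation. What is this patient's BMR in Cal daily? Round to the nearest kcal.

1289 Cal daily

Mifflin-St Jeor (male): BMR = 10(61.5) + 6.25(171) − 5(80) + 5 = 615 + 1068.75 − 400 + 5 = 1288.75 kcal/day.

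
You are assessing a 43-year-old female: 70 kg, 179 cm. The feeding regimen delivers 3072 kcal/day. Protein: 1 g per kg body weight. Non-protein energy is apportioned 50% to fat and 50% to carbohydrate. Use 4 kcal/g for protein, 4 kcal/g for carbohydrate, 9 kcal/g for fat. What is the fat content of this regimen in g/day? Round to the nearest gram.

155 g/day

Protein = 1 × 70 = 70 g → 70 × 4 = 280 kcal.
Non-protein calories = 3072 − 280 = 2792 kcal.
Fat: 50% × 2792 = 1396 kcal; carbohydrate: 1396 kcal.
Fat: 1396 kcal ÷ 9 kcal/g = 155.1111 g.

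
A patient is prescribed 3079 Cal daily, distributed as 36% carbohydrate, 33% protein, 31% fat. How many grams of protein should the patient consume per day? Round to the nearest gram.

Protein energy = 33% × 3079 = 1016.07 kcal.
At 4 kcal/g: 1016.07 ÷ 4 = 254.0175 g.

254 g/day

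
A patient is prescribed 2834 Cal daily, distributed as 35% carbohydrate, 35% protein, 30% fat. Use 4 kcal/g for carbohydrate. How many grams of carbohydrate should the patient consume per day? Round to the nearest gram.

248 g/day

Carbohydrate energy = 35% × 2834 = 991.9 kcal.
At 4 kcal/g: 991.9 ÷ 4 = 247.975 g.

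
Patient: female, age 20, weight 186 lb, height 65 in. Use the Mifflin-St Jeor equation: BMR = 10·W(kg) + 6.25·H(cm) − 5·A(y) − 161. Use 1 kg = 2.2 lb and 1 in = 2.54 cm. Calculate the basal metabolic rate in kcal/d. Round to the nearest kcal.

Convert to metric: weight = 186 ÷ 2.2 = 84.5455 kg; height = 65 × 2.54 = 165.1 cm.
Mifflin-St Jeor (female): BMR = 10(84.5455) + 6.25(165.1) − 5(20) − 161 = 845.4545 + 1031.875 − 100 − 161 = 1616.3295 kcal/day.

1616 kcal/d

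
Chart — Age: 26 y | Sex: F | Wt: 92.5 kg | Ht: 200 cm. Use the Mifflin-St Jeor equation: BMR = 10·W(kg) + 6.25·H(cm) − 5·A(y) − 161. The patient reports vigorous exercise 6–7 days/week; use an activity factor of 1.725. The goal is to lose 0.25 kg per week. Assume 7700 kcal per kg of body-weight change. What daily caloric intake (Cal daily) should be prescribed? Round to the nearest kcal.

Mifflin-St Jeor (female): BMR = 10(92.5) + 6.25(200) − 5(26) − 161 = 925 + 1250 − 130 − 161 = 1884 kcal/day.
TEE = 1884 × 1.725 = 3249.9 kcal/day.
Required daily deficit = 0.25 × 7700 ÷ 7 = 275 kcal/day.
Target intake = 3249.9 − 275 = 2974.9 kcal/day.

2975 Cal daily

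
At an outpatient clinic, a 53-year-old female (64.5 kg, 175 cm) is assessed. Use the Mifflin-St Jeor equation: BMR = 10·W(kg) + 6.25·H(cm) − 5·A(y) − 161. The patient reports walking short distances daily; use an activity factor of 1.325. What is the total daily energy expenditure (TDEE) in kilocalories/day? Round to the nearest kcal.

1739 kilocalories/day

Mifflin-St Jeor (female): BMR = 10(64.5) + 6.25(175) − 5(53) − 161 = 645 + 1093.75 − 265 − 161 = 1312.75 kcal/day.
TEE = BMR × activity factor = 1312.75 × 1.325 = 1739.3938 kcal/day.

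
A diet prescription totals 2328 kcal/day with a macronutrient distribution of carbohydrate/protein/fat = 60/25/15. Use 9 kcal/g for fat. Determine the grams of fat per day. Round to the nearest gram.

Fat energy = 15% × 2328 = 349.2 kcal.
At 9 kcal/g: 349.2 ÷ 9 = 38.8 g.

39 g/day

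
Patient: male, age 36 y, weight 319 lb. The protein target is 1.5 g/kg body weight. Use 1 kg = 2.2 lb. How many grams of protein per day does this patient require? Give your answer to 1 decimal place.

Weight in kg = 319 ÷ 2.2 = 145 kg.
Protein = 1.5 g/kg × 145 kg = 217.5 g/day.

217.5 g/day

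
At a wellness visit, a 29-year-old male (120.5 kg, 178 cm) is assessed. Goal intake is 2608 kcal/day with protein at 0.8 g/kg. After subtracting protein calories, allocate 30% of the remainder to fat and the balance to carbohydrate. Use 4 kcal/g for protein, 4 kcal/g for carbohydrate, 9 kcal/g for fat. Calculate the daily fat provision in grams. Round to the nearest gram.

74 g/day

Protein = 0.8 × 120.5 = 96.4 g → 96.4 × 4 = 385.6 kcal.
Non-protein calories = 2608 − 385.6 = 2222.4 kcal.
Fat: 30% × 2222.4 = 666.72 kcal; carbohydrate: 1555.68 kcal.
Fat: 666.72 kcal ÷ 9 kcal/g = 74.08 g.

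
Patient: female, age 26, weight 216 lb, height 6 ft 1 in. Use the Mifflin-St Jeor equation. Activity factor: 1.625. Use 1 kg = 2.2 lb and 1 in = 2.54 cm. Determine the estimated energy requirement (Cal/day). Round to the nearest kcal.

Convert to metric: weight = 216 ÷ 2.2 = 98.1818 kg; height = (6×12 + 1) × 2.54 = 73 × 2.54 = 185.42 cm.
Mifflin-St Jeor (female): BMR = 10(98.1818) + 6.25(185.42) − 5(26) − 161 = 981.8182 + 1158.875 − 130 − 161 = 1849.6932 kcal/day.
TEE = BMR × activity factor = 1849.6932 × 1.625 = 3005.7514 kcal/day.

3006 Cal/day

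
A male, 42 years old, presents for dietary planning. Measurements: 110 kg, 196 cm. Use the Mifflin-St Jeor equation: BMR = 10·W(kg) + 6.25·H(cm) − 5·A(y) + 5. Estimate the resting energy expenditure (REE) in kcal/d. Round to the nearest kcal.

Mifflin-St Jeor (male): BMR = 10(110) + 6.25(196) − 5(42) + 5 = 1100 + 1225 − 210 + 5 = 2120 kcal/day.

2120 kcal/d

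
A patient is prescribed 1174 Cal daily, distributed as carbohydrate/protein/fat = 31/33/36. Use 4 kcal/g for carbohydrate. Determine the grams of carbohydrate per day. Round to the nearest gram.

91 g/day

Carbohydrate energy = 31% × 1174 = 363.94 kcal.
At 4 kcal/g: 363.94 ÷ 4 = 90.985 g.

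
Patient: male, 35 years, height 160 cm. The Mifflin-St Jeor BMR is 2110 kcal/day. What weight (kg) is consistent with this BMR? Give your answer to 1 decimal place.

2110 = 10·W + 6.25(160) − 5(35) + 5
10·W = 2110 − 830 = 1280, so W = 128 kg.

128.0 kg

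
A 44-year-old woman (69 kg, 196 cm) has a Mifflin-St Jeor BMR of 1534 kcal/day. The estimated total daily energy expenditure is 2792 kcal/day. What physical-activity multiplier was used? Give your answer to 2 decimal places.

1.82

Activity factor = TEE ÷ BMR = 2792 ÷ 1534 = 1.82.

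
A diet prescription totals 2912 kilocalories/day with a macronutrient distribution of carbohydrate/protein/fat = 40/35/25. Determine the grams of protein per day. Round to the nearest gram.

Protein energy = 35% × 2912 = 1019.2 kcal.
At 4 kcal/g: 1019.2 ÷ 4 = 254.8 g.

255 g/day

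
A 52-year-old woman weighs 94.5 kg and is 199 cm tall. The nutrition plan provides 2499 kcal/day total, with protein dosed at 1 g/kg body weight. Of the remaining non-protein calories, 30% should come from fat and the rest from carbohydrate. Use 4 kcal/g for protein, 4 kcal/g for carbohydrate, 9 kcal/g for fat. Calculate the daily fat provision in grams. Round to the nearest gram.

Protein = 1 × 94.5 = 94.5 g → 94.5 × 4 = 378 kcal.
Non-protein calories = 2499 − 378 = 2121 kcal.
Fat: 30% × 2121 = 636.3 kcal; carbohydrate: 1484.7 kcal.
Fat: 636.3 kcal ÷ 9 kcal/g = 70.7 g.

71 g/day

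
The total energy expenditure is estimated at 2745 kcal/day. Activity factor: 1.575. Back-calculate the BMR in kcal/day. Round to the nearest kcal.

BMR = TEE ÷ activity factor = 2745 ÷ 1.575 = 1742.8571 kcal/day.

1743 kcal/day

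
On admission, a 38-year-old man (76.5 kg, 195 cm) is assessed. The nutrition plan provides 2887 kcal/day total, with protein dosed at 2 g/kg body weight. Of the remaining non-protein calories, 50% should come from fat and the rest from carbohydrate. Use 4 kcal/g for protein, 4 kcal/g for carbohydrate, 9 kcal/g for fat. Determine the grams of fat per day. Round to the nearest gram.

Protein = 2 × 76.5 = 153 g → 153 × 4 = 612 kcal.
Non-protein calories = 2887 − 612 = 2275 kcal.
Fat: 50% × 2275 = 1137.5 kcal; carbohydrate: 1137.5 kcal.
Fat: 1137.5 kcal ÷ 9 kcal/g = 126.3889 g.

126 g/day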